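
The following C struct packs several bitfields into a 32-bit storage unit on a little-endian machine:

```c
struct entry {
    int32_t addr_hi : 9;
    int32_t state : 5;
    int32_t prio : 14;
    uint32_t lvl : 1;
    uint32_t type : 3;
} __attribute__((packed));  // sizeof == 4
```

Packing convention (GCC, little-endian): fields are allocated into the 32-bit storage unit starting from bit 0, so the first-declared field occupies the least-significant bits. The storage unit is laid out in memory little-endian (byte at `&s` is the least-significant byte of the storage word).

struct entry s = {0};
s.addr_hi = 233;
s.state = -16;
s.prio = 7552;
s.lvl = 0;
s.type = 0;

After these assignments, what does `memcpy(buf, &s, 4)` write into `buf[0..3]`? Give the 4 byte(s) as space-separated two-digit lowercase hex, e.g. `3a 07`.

addr_hi (9b) val=233 bits=0xe9 at bit 0: 0x000000e9
state (5b) val=-16 bits=0x10 at bit 9: 0x000020e9
prio (14b) val=7552 bits=0x1d80 at bit 14: 0x076020e9
lvl (1b) val=0 bits=0x0 at bit 28: 0x076020e9
type (3b) val=0 bits=0x0 at bit 29: 0x076020e9
word = 0x076020e9 → little-endian bytes:
  [0]=0xe9  [1]=0x20  [2]=0x60  [3]=0x07

e9 20 60 07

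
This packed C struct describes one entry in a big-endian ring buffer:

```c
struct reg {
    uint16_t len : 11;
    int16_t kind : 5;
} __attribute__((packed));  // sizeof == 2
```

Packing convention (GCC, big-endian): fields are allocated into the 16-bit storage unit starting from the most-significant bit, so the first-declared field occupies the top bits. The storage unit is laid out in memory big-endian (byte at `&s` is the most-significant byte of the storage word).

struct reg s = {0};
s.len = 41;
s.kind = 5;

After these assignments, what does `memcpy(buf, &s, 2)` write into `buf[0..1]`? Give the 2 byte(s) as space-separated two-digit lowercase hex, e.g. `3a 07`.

[5+:11] len=41 & 0x7ff = 0x29; word=0x0520
[0+:5] kind=5 & 0x1f = 0x5; word=0x0525
word = 0x0525 → big-endian bytes:
  [0]=0x05  [1]=0x25

05 25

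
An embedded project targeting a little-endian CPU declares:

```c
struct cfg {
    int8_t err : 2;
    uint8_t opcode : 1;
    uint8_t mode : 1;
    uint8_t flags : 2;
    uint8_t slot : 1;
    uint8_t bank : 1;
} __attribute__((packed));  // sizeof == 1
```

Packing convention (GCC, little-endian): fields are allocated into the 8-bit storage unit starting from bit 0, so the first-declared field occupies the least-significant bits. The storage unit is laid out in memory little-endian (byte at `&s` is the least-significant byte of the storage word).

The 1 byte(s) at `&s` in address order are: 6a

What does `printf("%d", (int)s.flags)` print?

[0]=0x6a (little-endian) → word 0x6a
err:2 @ bit 0 → (0x6a>>0)&0x3 = 0x2
opcode:1 @ bit 2 → (0x6a>>2)&0x1 = 0x0
mode:1 @ bit 3 → (0x6a>>3)&0x1 = 0x1
flags:2 @ bit 4 → (0x6a>>4)&0x3 = 0x2  ←
slot:1 @ bit 6 → (0x6a>>6)&0x1 = 0x1
bank:1 @ bit 7 → (0x6a>>7)&0x1 = 0x0

2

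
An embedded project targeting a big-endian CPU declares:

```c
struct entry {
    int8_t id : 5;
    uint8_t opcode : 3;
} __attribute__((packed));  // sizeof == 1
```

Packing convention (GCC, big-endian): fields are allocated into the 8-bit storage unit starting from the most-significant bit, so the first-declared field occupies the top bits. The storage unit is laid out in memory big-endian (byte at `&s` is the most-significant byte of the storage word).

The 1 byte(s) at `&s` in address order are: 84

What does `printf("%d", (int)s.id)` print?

-16

[0]=0x84 (big-endian) → word 0x84
id [3+:5] = (word>>3) & 0x1f = 16  ←
opcode [0+:3] = (word>>0) & 0x7 = 4
id signed 5b, MSB=1: 16 - 32 = -16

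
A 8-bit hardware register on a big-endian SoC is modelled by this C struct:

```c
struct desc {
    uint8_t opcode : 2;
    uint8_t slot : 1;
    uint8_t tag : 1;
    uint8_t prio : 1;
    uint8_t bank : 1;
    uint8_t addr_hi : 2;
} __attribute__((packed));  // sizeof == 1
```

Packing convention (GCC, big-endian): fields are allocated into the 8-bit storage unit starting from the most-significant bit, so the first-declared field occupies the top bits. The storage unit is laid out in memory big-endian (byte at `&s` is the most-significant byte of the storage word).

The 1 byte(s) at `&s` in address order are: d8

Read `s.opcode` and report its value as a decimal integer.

3

[0]=0xd8 (big-endian) → word 0xd8
opcode:2 @ bit 6 → (0xd8>>6)&0x3 = 0x3  ←
slot:1 @ bit 5 → (0xd8>>5)&0x1 = 0x0
tag:1 @ bit 4 → (0xd8>>4)&0x1 = 0x1
prio:1 @ bit 3 → (0xd8>>3)&0x1 = 0x1
bank:1 @ bit 2 → (0xd8>>2)&0x1 = 0x0
addr_hi:2 @ bit 0 → (0xd8>>0)&0x3 = 0x0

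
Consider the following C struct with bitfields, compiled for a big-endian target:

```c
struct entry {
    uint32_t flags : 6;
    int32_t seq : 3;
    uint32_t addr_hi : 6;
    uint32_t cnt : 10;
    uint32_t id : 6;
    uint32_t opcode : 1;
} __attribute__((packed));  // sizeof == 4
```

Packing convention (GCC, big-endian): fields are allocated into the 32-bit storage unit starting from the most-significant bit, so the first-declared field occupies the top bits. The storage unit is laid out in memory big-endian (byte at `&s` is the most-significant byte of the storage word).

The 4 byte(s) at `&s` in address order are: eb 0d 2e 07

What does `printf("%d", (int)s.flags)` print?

58

[0]=0xeb [1]=0x0d [2]=0x2e [3]=0x07 (big-endian) → word 0xeb0d2e07
flags [26+:6] = (word>>26) & 0x3f = 58  ←
seq [23+:3] = (word>>23) & 0x7 = 6
addr_hi [17+:6] = (word>>17) & 0x3f = 6
cnt [7+:10] = (word>>7) & 0x3ff = 604
id [1+:6] = (word>>1) & 0x3f = 3
opcode [0+:1] = (word>>0) & 0x1 = 1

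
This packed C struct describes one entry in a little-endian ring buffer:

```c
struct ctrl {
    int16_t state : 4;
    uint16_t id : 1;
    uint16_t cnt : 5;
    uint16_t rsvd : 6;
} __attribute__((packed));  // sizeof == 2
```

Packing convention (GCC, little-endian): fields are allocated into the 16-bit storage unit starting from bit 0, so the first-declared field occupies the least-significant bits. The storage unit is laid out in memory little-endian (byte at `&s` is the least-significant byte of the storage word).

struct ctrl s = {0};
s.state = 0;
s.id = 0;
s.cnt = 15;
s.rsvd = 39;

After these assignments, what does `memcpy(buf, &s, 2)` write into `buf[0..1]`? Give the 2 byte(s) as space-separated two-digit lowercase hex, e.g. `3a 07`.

[0+:4] state=0 & 0xf = 0x0; word=0x0000
[4+:1] id=0 & 0x1 = 0x0; word=0x0000
[5+:5] cnt=15 & 0x1f = 0xf; word=0x01e0
[10+:6] rsvd=39 & 0x3f = 0x27; word=0x9de0
word = 0x9de0 → little-endian bytes:
  [0]=0xe0  [1]=0x9d

e0 9d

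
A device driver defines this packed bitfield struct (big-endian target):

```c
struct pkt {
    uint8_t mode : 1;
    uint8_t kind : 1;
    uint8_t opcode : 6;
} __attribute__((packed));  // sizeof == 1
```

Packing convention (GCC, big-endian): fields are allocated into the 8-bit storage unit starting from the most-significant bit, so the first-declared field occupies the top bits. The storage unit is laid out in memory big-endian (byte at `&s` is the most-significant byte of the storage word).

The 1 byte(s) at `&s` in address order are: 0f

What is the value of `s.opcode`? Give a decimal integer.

15

[0]=0x0f (big-endian) → word 0x0f
mode [7+:1] = (word>>7) & 0x1 = 0
kind [6+:1] = (word>>6) & 0x1 = 0
opcode [0+:6] = (word>>0) & 0x3f = 15  ←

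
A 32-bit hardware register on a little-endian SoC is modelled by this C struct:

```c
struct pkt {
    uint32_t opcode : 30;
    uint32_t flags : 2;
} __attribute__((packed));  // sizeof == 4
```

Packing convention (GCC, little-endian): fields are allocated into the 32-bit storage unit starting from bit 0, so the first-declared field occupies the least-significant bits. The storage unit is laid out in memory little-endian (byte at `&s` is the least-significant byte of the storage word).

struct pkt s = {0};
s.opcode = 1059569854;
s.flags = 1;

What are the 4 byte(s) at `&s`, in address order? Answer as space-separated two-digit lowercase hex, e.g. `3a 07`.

opcode:30 = 1059569854 → 0x3f27c0be << 0 → word 0x3f27c0be
flags:2 = 1 → 0x1 << 30 → word 0x7f27c0be
word = 0x7f27c0be → little-endian bytes:
  [0]=0xbe  [1]=0xc0  [2]=0x27  [3]=0x7f

be c0 27 7f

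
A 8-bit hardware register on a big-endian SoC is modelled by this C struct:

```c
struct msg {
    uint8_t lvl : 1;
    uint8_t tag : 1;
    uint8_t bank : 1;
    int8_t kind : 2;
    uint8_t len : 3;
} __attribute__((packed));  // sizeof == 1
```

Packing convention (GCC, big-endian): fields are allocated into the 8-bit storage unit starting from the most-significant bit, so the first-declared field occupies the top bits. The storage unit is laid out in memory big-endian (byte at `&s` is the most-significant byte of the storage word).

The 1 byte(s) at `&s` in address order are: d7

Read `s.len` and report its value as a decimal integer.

7

[0]=0xd7 (big-endian) → word 0xd7
lvl [7+:1] = (word>>7) & 0x1 = 1
tag [6+:1] = (word>>6) & 0x1 = 1
bank [5+:1] = (word>>5) & 0x1 = 0
kind [3+:2] = (word>>3) & 0x3 = 2
len [0+:3] = (word>>0) & 0x7 = 7  ←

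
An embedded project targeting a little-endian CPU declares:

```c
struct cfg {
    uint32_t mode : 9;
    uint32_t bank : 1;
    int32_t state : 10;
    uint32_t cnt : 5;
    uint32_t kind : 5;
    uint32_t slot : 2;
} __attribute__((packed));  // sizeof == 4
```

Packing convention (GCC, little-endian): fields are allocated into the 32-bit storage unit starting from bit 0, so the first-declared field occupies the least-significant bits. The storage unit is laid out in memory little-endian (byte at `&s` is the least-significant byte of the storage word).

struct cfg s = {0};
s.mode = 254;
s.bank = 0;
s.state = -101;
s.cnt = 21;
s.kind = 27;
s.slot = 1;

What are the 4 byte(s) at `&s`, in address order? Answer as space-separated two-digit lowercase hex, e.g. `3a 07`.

fe 6c 5e 77

[0+:9] mode=254 & 0x1ff = 0xfe; word=0x000000fe
[9+:1] bank=0 & 0x1 = 0x0; word=0x000000fe
[10+:10] state=-101 & 0x3ff = 0x39b; word=0x000e6cfe
[20+:5] cnt=21 & 0x1f = 0x15; word=0x015e6cfe
[25+:5] kind=27 & 0x1f = 0x1b; word=0x375e6cfe
[30+:2] slot=1 & 0x3 = 0x1; word=0x775e6cfe
word = 0x775e6cfe → little-endian bytes:
  [0]=0xfe  [1]=0x6c  [2]=0x5e  [3]=0x77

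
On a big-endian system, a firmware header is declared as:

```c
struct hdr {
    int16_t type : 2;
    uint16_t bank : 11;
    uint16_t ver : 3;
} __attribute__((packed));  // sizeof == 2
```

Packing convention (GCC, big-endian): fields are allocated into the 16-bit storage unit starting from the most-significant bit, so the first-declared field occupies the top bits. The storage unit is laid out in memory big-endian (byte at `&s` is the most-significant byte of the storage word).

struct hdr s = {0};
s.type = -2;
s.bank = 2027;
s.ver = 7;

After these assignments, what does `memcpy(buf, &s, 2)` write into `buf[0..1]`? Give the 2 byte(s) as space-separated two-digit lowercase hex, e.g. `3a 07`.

type (2b) val=-2 bits=0x2 at bit 14: 0x8000
bank (11b) val=2027 bits=0x7eb at bit 3: 0xbf58
ver (3b) val=7 bits=0x7 at bit 0: 0xbf5f
word = 0xbf5f → big-endian bytes:
  [0]=0xbf  [1]=0x5f

bf 5f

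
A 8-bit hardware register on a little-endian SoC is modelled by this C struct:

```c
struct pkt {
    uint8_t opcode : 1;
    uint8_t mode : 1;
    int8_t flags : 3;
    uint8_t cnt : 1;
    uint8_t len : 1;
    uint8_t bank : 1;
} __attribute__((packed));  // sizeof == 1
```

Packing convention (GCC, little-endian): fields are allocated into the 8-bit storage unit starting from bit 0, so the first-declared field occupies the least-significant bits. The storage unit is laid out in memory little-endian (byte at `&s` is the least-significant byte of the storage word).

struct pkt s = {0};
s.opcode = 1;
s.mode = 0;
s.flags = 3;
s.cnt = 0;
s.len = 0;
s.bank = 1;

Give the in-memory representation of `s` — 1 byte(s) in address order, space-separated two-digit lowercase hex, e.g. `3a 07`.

8d

[0+:1] opcode=1 & 0x1 = 0x1; word=0x01
[1+:1] mode=0 & 0x1 = 0x0; word=0x01
[2+:3] flags=3 & 0x7 = 0x3; word=0x0d
[5+:1] cnt=0 & 0x1 = 0x0; word=0x0d
[6+:1] len=0 & 0x1 = 0x0; word=0x0d
[7+:1] bank=1 & 0x1 = 0x1; word=0x8d
word = 0x8d → little-endian bytes:
  [0]=0x8d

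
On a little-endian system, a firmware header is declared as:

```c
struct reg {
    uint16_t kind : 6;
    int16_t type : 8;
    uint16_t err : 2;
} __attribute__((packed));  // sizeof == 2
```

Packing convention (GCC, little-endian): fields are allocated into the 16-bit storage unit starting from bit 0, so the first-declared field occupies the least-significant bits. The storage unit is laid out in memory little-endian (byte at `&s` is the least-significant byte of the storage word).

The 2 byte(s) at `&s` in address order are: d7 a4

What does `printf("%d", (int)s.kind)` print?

23

[0]=0xd7 [1]=0xa4 (little-endian) → word 0xa4d7
kind:6 @ bit 0 → (0xa4d7>>0)&0x3f = 0x17  ←
type:8 @ bit 6 → (0xa4d7>>6)&0xff = 0x93
err:2 @ bit 14 → (0xa4d7>>14)&0x3 = 0x2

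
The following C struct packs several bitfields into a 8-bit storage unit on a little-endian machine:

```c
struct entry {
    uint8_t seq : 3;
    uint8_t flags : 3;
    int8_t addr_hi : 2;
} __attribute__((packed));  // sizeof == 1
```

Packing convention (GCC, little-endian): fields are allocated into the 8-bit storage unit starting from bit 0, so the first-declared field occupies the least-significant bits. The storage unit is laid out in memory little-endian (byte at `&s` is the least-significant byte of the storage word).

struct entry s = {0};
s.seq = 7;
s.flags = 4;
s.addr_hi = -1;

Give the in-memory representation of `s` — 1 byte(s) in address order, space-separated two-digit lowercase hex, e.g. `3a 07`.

e7

seq:3 = 7 → 0x7 << 0 → word 0x07
flags:3 = 4 → 0x4 << 3 → word 0x27
addr_hi:2 = -1 → 0x3 << 6 → word 0xe7
word = 0xe7 → little-endian bytes:
  [0]=0xe7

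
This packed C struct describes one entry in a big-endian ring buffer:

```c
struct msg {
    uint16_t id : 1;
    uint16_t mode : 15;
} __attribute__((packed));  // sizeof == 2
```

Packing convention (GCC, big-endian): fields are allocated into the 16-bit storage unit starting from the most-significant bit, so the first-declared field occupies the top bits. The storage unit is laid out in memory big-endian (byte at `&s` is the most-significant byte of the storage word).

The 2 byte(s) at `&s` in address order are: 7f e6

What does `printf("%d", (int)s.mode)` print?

[0]=0x7f [1]=0xe6 (big-endian) → word 0x7fe6
id [15+:1] = (word>>15) & 0x1 = 0
mode [0+:15] = (word>>0) & 0x7fff = 32742  ←

32742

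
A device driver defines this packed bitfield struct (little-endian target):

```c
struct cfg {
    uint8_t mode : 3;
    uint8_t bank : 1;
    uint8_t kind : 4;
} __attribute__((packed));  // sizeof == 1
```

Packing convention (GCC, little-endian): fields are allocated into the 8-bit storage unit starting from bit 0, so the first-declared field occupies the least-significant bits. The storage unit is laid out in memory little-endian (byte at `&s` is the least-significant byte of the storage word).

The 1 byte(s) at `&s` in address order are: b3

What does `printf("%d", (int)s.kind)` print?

[0]=0xb3 (little-endian) → word 0xb3
mode [0+:3] = (word>>0) & 0x7 = 3
bank [3+:1] = (word>>3) & 0x1 = 0
kind [4+:4] = (word>>4) & 0xf = 11  ←

11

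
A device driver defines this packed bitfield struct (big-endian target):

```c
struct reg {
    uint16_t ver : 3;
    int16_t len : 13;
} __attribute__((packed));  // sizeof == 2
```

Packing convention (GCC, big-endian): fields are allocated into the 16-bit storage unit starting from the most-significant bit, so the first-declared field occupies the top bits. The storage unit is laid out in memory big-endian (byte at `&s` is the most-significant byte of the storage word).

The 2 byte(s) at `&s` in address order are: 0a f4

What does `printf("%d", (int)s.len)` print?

[0]=0x0a [1]=0xf4 (big-endian) → word 0x0af4
ver:3 @ bit 13 → (0x0af4>>13)&0x7 = 0x0
len:13 @ bit 0 → (0x0af4>>0)&0x1fff = 0xaf4  ←
len signed 13b, MSB=0: value = 2804

2804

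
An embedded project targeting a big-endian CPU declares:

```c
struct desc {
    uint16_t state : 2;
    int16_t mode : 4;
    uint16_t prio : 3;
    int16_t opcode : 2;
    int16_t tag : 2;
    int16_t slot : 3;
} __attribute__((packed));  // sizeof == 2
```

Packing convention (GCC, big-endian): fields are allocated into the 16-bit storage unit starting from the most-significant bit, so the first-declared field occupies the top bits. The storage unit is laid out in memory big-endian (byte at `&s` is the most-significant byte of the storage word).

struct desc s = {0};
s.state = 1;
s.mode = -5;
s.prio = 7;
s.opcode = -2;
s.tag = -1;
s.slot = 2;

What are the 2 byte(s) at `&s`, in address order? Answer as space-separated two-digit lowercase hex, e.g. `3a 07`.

6f da

[14+:2] state=1 & 0x3 = 0x1; word=0x4000
[10+:4] mode=-5 & 0xf = 0xb; word=0x6c00
[7+:3] prio=7 & 0x7 = 0x7; word=0x6f80
[5+:2] opcode=-2 & 0x3 = 0x2; word=0x6fc0
[3+:2] tag=-1 & 0x3 = 0x3; word=0x6fd8
[0+:3] slot=2 & 0x7 = 0x2; word=0x6fda
word = 0x6fda → big-endian bytes:
  [0]=0x6f  [1]=0xda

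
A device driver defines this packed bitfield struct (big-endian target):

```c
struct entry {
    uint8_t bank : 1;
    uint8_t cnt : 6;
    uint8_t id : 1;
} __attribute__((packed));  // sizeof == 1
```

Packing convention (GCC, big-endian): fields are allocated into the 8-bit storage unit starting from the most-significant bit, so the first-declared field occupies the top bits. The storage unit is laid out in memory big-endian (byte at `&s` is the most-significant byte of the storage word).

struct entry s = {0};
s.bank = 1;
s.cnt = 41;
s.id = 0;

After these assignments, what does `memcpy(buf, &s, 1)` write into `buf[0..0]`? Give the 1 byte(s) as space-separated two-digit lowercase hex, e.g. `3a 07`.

d2

bank (1b) val=1 bits=0x1 at bit 7: 0x80
cnt (6b) val=41 bits=0x29 at bit 1: 0xd2
id (1b) val=0 bits=0x0 at bit 0: 0xd2
word = 0xd2 → big-endian bytes:
  [0]=0xd2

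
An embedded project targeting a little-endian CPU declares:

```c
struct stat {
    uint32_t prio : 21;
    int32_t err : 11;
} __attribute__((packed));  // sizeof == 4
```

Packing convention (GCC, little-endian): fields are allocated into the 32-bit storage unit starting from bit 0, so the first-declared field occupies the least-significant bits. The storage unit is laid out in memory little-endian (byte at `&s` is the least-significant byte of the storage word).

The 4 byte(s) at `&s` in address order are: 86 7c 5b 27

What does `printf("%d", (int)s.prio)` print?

1801350

[0]=0x86 [1]=0x7c [2]=0x5b [3]=0x27 (little-endian) → word 0x275b7c86
prio:21 @ bit 0 → (0x275b7c86>>0)&0x1fffff = 0x1b7c86  ←
err:11 @ bit 21 → (0x275b7c86>>21)&0x7ff = 0x13a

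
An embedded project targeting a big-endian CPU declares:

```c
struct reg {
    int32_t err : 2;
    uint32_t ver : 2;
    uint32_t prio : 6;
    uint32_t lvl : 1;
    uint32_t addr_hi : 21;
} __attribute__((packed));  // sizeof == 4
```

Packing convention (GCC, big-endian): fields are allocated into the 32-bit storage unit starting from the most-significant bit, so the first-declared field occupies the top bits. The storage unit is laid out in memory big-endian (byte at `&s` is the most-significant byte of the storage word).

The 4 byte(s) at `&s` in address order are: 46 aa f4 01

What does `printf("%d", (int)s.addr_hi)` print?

717825

[0]=0x46 [1]=0xaa [2]=0xf4 [3]=0x01 (big-endian) → word 0x46aaf401
err [30+:2] = (word>>30) & 0x3 = 1
ver [28+:2] = (word>>28) & 0x3 = 0
prio [22+:6] = (word>>22) & 0x3f = 26
lvl [21+:1] = (word>>21) & 0x1 = 1
addr_hi [0+:21] = (word>>0) & 0x1fffff = 717825  ←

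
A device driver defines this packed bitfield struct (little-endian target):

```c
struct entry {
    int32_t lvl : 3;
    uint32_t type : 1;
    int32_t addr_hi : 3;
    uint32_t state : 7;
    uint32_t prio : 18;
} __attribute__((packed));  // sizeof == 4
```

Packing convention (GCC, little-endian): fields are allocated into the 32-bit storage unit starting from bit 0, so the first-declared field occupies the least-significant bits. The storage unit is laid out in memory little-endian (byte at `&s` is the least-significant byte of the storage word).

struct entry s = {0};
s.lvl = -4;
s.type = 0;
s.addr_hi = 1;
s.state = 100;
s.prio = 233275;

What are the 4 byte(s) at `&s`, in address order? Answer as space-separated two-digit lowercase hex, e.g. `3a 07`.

14 f2 ce e3

[0+:3] lvl=-4 & 0x7 = 0x4; word=0x00000004
[3+:1] type=0 & 0x1 = 0x0; word=0x00000004
[4+:3] addr_hi=1 & 0x7 = 0x1; word=0x00000014
[7+:7] state=100 & 0x7f = 0x64; word=0x00003214
[14+:18] prio=233275 & 0x3ffff = 0x38f3b; word=0xe3cef214
word = 0xe3cef214 → little-endian bytes:
  [0]=0x14  [1]=0xf2  [2]=0xce  [3]=0xe3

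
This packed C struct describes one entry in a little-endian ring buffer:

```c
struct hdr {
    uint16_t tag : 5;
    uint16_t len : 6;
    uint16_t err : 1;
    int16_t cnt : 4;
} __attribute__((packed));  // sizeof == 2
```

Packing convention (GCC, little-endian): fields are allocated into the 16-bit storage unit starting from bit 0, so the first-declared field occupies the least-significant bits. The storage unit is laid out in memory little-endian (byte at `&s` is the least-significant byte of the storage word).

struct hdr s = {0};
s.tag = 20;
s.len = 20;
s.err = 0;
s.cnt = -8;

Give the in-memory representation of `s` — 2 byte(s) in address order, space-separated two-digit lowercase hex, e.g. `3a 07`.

94 82

tag:5 = 20 → 0x14 << 0 → word 0x0014
len:6 = 20 → 0x14 << 5 → word 0x0294
err:1 = 0 → 0x0 << 11 → word 0x0294
cnt:4 = -8 → 0x8 << 12 → word 0x8294
word = 0x8294 → little-endian bytes:
  [0]=0x94  [1]=0x82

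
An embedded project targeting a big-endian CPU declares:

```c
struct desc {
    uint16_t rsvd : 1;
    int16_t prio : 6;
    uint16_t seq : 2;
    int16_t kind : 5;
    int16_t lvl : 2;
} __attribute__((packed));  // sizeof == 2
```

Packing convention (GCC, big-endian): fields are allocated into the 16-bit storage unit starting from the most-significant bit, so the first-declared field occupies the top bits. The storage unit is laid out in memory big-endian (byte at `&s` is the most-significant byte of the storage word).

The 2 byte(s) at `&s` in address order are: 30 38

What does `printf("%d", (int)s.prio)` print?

24

[0]=0x30 [1]=0x38 (big-endian) → word 0x3038
rsvd:1 @ bit 15 → (0x3038>>15)&0x1 = 0x0
prio:6 @ bit 9 → (0x3038>>9)&0x3f = 0x18  ←
seq:2 @ bit 7 → (0x3038>>7)&0x3 = 0x0
kind:5 @ bit 2 → (0x3038>>2)&0x1f = 0xe
lvl:2 @ bit 0 → (0x3038>>0)&0x3 = 0x0
prio signed 6b, MSB=0: value = 24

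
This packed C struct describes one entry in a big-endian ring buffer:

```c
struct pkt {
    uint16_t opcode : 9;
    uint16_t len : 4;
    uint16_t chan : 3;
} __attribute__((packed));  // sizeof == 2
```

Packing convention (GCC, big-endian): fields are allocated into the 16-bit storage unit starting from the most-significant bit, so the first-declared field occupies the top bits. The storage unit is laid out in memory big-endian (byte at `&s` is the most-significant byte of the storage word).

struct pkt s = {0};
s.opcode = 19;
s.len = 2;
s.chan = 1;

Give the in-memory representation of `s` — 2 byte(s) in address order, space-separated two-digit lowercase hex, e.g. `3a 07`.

09 91

[7+:9] opcode=19 & 0x1ff = 0x13; word=0x0980
[3+:4] len=2 & 0xf = 0x2; word=0x0990
[0+:3] chan=1 & 0x7 = 0x1; word=0x0991
word = 0x0991 → big-endian bytes:
  [0]=0x09  [1]=0x91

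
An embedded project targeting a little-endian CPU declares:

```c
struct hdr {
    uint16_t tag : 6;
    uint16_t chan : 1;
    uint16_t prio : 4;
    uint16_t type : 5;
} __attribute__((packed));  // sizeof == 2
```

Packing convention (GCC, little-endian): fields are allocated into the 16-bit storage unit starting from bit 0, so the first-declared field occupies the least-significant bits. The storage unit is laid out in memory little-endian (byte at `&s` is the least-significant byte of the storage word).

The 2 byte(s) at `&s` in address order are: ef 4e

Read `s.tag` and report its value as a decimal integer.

[0]=0xef [1]=0x4e (little-endian) → word 0x4eef
tag [0+:6] = (word>>0) & 0x3f = 47  ←
chan [6+:1] = (word>>6) & 0x1 = 1
prio [7+:4] = (word>>7) & 0xf = 13
type [11+:5] = (word>>11) & 0x1f = 9

47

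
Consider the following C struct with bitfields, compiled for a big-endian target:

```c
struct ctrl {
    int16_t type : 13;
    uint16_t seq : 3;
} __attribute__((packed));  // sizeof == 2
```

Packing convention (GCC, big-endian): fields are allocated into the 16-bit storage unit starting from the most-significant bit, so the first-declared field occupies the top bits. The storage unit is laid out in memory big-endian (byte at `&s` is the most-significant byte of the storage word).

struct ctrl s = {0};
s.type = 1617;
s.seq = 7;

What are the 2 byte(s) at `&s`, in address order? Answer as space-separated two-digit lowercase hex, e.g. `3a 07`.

32 8f

type (13b) val=1617 bits=0x651 at bit 3: 0x3288
seq (3b) val=7 bits=0x7 at bit 0: 0x328f
word = 0x328f → big-endian bytes:
  [0]=0x32  [1]=0x8f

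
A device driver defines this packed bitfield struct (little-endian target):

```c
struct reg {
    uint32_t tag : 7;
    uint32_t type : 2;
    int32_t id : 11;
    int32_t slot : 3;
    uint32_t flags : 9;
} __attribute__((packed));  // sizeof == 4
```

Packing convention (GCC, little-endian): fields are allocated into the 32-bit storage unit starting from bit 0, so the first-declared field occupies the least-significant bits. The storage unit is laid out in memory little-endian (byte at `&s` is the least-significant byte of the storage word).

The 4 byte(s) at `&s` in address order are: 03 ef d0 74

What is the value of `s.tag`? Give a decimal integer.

3

[0]=0x03 [1]=0xef [2]=0xd0 [3]=0x74 (little-endian) → word 0x74d0ef03
tag:7 @ bit 0 → (0x74d0ef03>>0)&0x7f = 0x3  ←
type:2 @ bit 7 → (0x74d0ef03>>7)&0x3 = 0x2
id:11 @ bit 9 → (0x74d0ef03>>9)&0x7ff = 0x77
slot:3 @ bit 20 → (0x74d0ef03>>20)&0x7 = 0x5
flags:9 @ bit 23 → (0x74d0ef03>>23)&0x1ff = 0xe9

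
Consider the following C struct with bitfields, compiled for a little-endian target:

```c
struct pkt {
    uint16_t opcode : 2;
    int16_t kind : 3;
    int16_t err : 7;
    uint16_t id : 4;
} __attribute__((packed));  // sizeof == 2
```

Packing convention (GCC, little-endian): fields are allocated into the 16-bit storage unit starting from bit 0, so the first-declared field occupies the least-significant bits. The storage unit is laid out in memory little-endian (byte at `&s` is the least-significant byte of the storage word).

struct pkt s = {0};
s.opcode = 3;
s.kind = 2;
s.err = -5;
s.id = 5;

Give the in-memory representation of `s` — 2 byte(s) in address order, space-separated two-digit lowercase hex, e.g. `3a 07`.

6b 5f

opcode (2b) val=3 bits=0x3 at bit 0: 0x0003
kind (3b) val=2 bits=0x2 at bit 2: 0x000b
err (7b) val=-5 bits=0x7b at bit 5: 0x0f6b
id (4b) val=5 bits=0x5 at bit 12: 0x5f6b
word = 0x5f6b → little-endian bytes:
  [0]=0x6b  [1]=0x5f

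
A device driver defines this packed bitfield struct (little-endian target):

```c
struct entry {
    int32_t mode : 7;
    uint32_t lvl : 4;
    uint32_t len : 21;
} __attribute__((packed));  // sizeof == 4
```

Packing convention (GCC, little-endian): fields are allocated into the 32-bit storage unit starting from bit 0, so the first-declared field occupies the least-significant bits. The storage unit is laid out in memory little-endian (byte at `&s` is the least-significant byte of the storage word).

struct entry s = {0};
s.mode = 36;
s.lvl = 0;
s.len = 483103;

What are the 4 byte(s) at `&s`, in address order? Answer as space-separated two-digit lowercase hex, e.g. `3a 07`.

mode:7 = 36 → 0x24 << 0 → word 0x00000024
lvl:4 = 0 → 0x0 << 7 → word 0x00000024
len:21 = 483103 → 0x75f1f << 11 → word 0x3af8f824
word = 0x3af8f824 → little-endian bytes:
  [0]=0x24  [1]=0xf8  [2]=0xf8  [3]=0x3a

24 f8 f8 3a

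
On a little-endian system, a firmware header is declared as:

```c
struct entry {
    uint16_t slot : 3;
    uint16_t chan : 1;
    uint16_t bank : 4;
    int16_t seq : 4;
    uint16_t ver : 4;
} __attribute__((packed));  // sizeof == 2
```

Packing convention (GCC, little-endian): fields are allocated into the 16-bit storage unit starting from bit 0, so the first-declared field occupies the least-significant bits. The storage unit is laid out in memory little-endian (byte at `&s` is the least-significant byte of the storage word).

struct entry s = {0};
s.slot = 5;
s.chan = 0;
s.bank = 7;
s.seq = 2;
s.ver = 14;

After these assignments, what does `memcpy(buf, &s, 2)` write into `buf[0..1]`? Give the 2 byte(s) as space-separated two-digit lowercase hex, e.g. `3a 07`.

slot (3b) val=5 bits=0x5 at bit 0: 0x0005
chan (1b) val=0 bits=0x0 at bit 3: 0x0005
bank (4b) val=7 bits=0x7 at bit 4: 0x0075
seq (4b) val=2 bits=0x2 at bit 8: 0x0275
ver (4b) val=14 bits=0xe at bit 12: 0xe275
word = 0xe275 → little-endian bytes:
  [0]=0x75  [1]=0xe2

75 e2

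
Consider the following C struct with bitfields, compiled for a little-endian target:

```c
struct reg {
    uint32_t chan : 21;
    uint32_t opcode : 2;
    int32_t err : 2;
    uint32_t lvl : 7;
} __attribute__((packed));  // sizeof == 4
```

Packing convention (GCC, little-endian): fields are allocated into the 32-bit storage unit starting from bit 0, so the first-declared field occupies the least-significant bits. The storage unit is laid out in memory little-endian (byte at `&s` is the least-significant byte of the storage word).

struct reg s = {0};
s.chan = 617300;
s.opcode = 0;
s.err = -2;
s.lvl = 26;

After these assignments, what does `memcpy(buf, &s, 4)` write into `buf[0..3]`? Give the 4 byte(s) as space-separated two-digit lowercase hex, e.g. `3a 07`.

54 6b 09 35

chan:21 = 617300 → 0x96b54 << 0 → word 0x00096b54
opcode:2 = 0 → 0x0 << 21 → word 0x00096b54
err:2 = -2 → 0x2 << 23 → word 0x01096b54
lvl:7 = 26 → 0x1a << 25 → word 0x35096b54
word = 0x35096b54 → little-endian bytes:
  [0]=0x54  [1]=0x6b  [2]=0x09  [3]=0x35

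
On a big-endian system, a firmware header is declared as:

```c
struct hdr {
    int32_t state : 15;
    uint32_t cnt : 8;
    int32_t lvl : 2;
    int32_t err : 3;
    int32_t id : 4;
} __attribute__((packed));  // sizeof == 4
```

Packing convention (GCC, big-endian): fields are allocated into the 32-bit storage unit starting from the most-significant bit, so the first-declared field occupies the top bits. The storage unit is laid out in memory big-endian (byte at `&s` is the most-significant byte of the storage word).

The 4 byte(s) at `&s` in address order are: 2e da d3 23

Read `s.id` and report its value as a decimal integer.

3

[0]=0x2e [1]=0xda [2]=0xd3 [3]=0x23 (big-endian) → word 0x2edad323
state:15 @ bit 17 → (0x2edad323>>17)&0x7fff = 0x176d
cnt:8 @ bit 9 → (0x2edad323>>9)&0xff = 0x69
lvl:2 @ bit 7 → (0x2edad323>>7)&0x3 = 0x2
err:3 @ bit 4 → (0x2edad323>>4)&0x7 = 0x2
id:4 @ bit 0 → (0x2edad323>>0)&0xf = 0x3  ←
id signed 4b, MSB=0: value = 3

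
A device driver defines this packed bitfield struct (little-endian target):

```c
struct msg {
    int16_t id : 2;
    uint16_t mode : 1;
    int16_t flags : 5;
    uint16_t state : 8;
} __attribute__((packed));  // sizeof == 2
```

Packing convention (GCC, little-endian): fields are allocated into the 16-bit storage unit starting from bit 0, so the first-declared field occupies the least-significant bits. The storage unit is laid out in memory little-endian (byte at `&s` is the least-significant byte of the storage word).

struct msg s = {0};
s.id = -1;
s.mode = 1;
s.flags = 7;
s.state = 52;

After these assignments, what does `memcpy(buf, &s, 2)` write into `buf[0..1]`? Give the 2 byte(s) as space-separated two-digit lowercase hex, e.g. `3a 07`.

id (2b) val=-1 bits=0x3 at bit 0: 0x0003
mode (1b) val=1 bits=0x1 at bit 2: 0x0007
flags (5b) val=7 bits=0x7 at bit 3: 0x003f
state (8b) val=52 bits=0x34 at bit 8: 0x343f
word = 0x343f → little-endian bytes:
  [0]=0x3f  [1]=0x34

3f 34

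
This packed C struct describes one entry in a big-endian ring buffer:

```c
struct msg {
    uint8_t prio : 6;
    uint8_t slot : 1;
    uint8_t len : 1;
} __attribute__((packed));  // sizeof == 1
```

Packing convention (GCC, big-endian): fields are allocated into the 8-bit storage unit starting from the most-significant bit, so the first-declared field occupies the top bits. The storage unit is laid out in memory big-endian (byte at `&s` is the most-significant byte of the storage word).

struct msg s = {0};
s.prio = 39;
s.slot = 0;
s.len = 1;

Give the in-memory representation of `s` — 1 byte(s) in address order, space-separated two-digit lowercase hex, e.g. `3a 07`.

9d

[2+:6] prio=39 & 0x3f = 0x27; word=0x9c
[1+:1] slot=0 & 0x1 = 0x0; word=0x9c
[0+:1] len=1 & 0x1 = 0x1; word=0x9d
word = 0x9d → big-endian bytes:
  [0]=0x9d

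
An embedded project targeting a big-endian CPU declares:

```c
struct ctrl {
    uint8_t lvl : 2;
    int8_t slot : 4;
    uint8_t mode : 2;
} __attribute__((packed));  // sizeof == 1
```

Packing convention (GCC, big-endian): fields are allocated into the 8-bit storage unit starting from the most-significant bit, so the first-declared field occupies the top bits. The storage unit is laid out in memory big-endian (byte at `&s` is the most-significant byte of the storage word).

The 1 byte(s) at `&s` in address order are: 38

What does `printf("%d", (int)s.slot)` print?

-2

[0]=0x38 (big-endian) → word 0x38
lvl [6+:2] = (word>>6) & 0x3 = 0
slot [2+:4] = (word>>2) & 0xf = 14  ←
mode [0+:2] = (word>>0) & 0x3 = 0
slot signed 4b, MSB=1: 14 - 16 = -2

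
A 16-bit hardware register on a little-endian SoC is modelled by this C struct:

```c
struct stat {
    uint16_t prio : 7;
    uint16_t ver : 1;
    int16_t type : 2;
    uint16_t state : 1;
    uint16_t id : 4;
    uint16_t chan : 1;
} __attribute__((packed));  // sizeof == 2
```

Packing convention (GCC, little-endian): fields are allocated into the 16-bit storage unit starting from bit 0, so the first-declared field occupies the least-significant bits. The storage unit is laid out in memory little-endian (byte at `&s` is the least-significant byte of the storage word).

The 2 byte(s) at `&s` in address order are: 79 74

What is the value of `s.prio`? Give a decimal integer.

[0]=0x79 [1]=0x74 (little-endian) → word 0x7479
prio:7 @ bit 0 → (0x7479>>0)&0x7f = 0x79  ←
ver:1 @ bit 7 → (0x7479>>7)&0x1 = 0x0
type:2 @ bit 8 → (0x7479>>8)&0x3 = 0x0
state:1 @ bit 10 → (0x7479>>10)&0x1 = 0x1
id:4 @ bit 11 → (0x7479>>11)&0xf = 0xe
chan:1 @ bit 15 → (0x7479>>15)&0x1 = 0x0

121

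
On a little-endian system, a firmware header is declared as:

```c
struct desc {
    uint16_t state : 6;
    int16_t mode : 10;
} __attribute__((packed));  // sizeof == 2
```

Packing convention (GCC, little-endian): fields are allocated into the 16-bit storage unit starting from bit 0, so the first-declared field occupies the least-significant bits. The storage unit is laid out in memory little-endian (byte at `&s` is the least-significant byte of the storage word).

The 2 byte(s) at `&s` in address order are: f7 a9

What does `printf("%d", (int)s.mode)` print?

-345

[0]=0xf7 [1]=0xa9 (little-endian) → word 0xa9f7
state:6 @ bit 0 → (0xa9f7>>0)&0x3f = 0x37
mode:10 @ bit 6 → (0xa9f7>>6)&0x3ff = 0x2a7  ←
mode signed 10b, MSB=1: 679 - 1024 = -345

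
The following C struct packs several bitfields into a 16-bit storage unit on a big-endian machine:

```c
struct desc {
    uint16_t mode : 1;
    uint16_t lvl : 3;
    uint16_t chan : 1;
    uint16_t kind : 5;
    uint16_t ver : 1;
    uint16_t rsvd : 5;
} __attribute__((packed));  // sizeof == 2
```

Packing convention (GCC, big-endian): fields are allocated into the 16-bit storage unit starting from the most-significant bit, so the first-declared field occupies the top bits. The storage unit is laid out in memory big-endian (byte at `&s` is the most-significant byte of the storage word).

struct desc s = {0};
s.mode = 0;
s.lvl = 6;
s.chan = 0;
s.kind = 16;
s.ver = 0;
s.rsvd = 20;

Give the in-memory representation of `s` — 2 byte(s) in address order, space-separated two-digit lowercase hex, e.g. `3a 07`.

64 14

mode:1 = 0 → 0x0 << 15 → word 0x0000
lvl:3 = 6 → 0x6 << 12 → word 0x6000
chan:1 = 0 → 0x0 << 11 → word 0x6000
kind:5 = 16 → 0x10 << 6 → word 0x6400
ver:1 = 0 → 0x0 << 5 → word 0x6400
rsvd:5 = 20 → 0x14 << 0 → word 0x6414
word = 0x6414 → big-endian bytes:
  [0]=0x64  [1]=0x14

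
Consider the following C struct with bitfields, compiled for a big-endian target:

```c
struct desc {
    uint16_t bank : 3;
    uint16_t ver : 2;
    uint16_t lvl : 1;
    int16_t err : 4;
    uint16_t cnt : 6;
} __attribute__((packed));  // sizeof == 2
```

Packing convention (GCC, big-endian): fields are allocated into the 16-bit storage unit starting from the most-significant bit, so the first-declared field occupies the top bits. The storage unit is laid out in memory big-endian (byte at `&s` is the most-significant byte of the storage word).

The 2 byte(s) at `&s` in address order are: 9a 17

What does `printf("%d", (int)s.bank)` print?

[0]=0x9a [1]=0x17 (big-endian) → word 0x9a17
bank [13+:3] = (word>>13) & 0x7 = 4  ←
ver [11+:2] = (word>>11) & 0x3 = 3
lvl [10+:1] = (word>>10) & 0x1 = 0
err [6+:4] = (word>>6) & 0xf = 8
cnt [0+:6] = (word>>0) & 0x3f = 23

4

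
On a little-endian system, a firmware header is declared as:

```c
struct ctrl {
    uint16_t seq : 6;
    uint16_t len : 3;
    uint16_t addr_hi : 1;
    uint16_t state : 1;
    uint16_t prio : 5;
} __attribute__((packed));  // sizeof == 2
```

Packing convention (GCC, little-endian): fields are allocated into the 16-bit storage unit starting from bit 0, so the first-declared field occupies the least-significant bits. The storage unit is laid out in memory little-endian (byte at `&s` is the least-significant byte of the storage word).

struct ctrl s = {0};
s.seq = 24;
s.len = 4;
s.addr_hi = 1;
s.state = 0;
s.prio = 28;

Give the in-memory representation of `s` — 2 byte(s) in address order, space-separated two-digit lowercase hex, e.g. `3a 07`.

[0+:6] seq=24 & 0x3f = 0x18; word=0x0018
[6+:3] len=4 & 0x7 = 0x4; word=0x0118
[9+:1] addr_hi=1 & 0x1 = 0x1; word=0x0318
[10+:1] state=0 & 0x1 = 0x0; word=0x0318
[11+:5] prio=28 & 0x1f = 0x1c; word=0xe318
word = 0xe318 → little-endian bytes:
  [0]=0x18  [1]=0xe3

18 e3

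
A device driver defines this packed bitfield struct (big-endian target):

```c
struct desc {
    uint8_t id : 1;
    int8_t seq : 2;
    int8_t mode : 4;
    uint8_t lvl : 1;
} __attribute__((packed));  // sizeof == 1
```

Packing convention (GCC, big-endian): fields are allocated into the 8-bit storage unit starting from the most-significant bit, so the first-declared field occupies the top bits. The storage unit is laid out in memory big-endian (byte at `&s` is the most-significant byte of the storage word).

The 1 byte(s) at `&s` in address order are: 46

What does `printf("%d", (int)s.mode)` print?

[0]=0x46 (big-endian) → word 0x46
id:1 @ bit 7 → (0x46>>7)&0x1 = 0x0
seq:2 @ bit 5 → (0x46>>5)&0x3 = 0x2
mode:4 @ bit 1 → (0x46>>1)&0xf = 0x3  ←
lvl:1 @ bit 0 → (0x46>>0)&0x1 = 0x0
mode signed 4b, MSB=0: value = 3

3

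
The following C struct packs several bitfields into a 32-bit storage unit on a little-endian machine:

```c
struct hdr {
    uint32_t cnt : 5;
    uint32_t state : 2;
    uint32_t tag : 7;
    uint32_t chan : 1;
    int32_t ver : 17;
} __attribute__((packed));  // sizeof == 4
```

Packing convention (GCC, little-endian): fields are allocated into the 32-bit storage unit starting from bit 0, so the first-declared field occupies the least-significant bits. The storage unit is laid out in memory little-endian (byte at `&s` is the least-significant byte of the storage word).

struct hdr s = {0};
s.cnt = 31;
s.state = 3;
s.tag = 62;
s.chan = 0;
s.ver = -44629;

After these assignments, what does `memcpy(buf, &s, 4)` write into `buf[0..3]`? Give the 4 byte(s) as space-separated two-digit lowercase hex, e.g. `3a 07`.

cnt (5b) val=31 bits=0x1f at bit 0: 0x0000001f
state (2b) val=3 bits=0x3 at bit 5: 0x0000007f
tag (7b) val=62 bits=0x3e at bit 7: 0x00001f7f
chan (1b) val=0 bits=0x0 at bit 14: 0x00001f7f
ver (17b) val=-44629 bits=0x151ab at bit 15: 0xa8d59f7f
word = 0xa8d59f7f → little-endian bytes:
  [0]=0x7f  [1]=0x9f  [2]=0xd5  [3]=0xa8

7f 9f d5 a8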